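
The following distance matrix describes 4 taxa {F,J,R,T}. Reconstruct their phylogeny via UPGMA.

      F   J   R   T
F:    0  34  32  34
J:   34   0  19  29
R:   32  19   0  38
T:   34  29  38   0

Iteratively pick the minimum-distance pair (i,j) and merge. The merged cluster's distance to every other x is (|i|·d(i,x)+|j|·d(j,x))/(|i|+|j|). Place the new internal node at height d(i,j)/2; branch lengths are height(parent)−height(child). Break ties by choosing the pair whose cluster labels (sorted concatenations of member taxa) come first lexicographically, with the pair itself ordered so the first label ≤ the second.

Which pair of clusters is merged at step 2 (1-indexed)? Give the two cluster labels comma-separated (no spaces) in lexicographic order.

step 1: merge (J,R) at d=19; branch lengths J→19/2, R→19/2; new cluster JR
  updated: d(F,JR)=33, d(JR,T)=67/2
step 2: merge (F,JR) at d=33; branch lengths F→33/2, JR→7; new cluster FJR
  updated: d(FJR,T)=101/3
step 3: merge (FJR,T) at d=101/3; branch lengths FJR→1/3, T→101/6; new cluster FJRT
final tree: ((F:33/2,(J:19/2,R:19/2):7):1/3,T:101/6)
total length: 179/3

F,JR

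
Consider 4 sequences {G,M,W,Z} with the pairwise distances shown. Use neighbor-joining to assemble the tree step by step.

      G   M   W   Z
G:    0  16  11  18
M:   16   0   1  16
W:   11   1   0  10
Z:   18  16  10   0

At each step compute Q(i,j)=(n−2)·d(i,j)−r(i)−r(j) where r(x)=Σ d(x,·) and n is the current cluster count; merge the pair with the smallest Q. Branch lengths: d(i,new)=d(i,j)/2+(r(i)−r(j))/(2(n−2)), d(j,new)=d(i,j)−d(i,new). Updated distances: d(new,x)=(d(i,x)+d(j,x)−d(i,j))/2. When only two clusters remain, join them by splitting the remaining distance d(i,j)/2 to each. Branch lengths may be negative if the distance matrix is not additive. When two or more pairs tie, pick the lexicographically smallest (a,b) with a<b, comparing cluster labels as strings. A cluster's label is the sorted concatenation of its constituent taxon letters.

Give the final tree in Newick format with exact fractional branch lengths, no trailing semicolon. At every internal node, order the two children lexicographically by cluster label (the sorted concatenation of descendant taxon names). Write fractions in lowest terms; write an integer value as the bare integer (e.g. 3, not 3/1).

step 1: merge (G,Z) at d=18, Q=-53; branch lengths G→37/4, Z→35/4; new cluster GZ
  updated: d(GZ,M)=7, d(GZ,W)=3/2
step 2: merge (GZ,M) at d=7, Q=-19/2; branch lengths GZ→15/4, M→13/4; new cluster GMZ
  updated: d(GMZ,W)=-9/4
step 3: merge (GMZ,W) at d=-9/4; branch lengths GMZ→-9/8, W→-9/8; new cluster GMWZ
final tree: (((G:37/4,Z:35/4):15/4,M:13/4):-9/8,W:-9/8)
total length: 91/4

(((G:37/4,Z:35/4):15/4,M:13/4):-9/8,W:-9/8)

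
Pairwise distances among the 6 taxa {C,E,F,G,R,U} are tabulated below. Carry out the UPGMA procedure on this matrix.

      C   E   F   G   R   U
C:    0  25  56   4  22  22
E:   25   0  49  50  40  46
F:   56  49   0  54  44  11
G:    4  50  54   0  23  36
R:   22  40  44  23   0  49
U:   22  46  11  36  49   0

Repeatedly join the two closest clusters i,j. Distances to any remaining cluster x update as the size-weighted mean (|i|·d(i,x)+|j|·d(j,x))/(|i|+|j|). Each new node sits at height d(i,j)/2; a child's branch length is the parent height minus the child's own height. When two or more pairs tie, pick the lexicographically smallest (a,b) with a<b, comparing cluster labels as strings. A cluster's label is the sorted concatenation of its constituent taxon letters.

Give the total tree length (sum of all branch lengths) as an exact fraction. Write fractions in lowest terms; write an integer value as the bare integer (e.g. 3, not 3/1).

iteration 1: select C,G (d=4); attach at lengths (2, 2); label the merged cluster CG
  updated: d(CG,E)=75/2, d(CG,F)=55, d(CG,R)=45/2, d(CG,U)=29
iteration 2: select F,U (d=11); attach at lengths (11/2, 11/2); label the merged cluster FU
  updated: d(CG,FU)=42, d(E,FU)=95/2, d(FU,R)=93/2
iteration 3: select CG,R (d=45/2); attach at lengths (37/4, 45/4); label the merged cluster CGR
  updated: d(CGR,E)=115/3, d(CGR,FU)=87/2
iteration 4: select CGR,E (d=115/3); attach at lengths (95/12, 115/6); label the merged cluster CEGR
  updated: d(CEGR,FU)=89/2
iteration 5: select CEGR,FU (d=89/2); attach at lengths (37/12, 67/4); label the merged cluster CEFGRU
final tree: ((((C:2,G:2):37/4,R:45/4):95/12,E:115/6):37/12,(F:11/2,U:11/2):67/4)
total length: 989/12

989/12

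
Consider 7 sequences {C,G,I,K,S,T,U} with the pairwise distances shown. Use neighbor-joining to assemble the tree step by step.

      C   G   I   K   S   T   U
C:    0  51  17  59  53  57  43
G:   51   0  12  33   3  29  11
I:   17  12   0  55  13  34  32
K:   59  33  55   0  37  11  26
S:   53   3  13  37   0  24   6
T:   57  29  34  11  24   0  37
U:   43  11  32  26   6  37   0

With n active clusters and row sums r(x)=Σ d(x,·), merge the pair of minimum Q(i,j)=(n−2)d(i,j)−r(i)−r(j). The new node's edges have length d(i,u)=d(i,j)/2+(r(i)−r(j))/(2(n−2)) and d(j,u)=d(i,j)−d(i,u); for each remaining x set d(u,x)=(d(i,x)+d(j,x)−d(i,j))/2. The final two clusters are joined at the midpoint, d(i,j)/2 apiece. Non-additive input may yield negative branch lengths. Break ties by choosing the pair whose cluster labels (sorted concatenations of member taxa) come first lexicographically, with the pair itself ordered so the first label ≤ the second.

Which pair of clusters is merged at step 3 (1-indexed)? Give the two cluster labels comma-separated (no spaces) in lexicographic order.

CI,KT

1. join C+I (d=17, Q=-358) ⇒ CI; edges |C|=101/5, |I|=-16/5
  updated: d(CI,G)=23, d(CI,K)=97/2, d(CI,S)=49/2, d(CI,T)=37, d(CI,U)=29
2. join K+T (d=11, Q=-499/2) ⇒ KT; edges |K|=123/16, |T|=53/16
  updated: d(CI,KT)=149/4, d(G,KT)=51/2, d(KT,S)=25, d(KT,U)=26
3. join CI+KT (d=149/4, Q=-463/4) ⇒ CIKT; edges |CI|=149/8, |KT|=149/8
  updated: d(CIKT,G)=45/8, d(CIKT,S)=49/8, d(CIKT,U)=71/8
4. join CIKT+G (d=45/8, Q=-29) ⇒ CGIKT; edges |CIKT|=49/16, |G|=41/16
  updated: d(CGIKT,S)=7/4, d(CGIKT,U)=57/8
5. join CGIKT+S (d=7/4, Q=-119/8) ⇒ CGIKST; edges |CGIKT|=23/16, |S|=5/16
  updated: d(CGIKST,U)=91/16
6. join CGIKST+U (d=91/16) ⇒ CGIKSTU; edges |CGIKST|=91/32, |U|=91/32
final tree: (((((C:101/5,I:-16/5):149/8,(K:123/16,T:53/16):149/8):49/16,G:41/16):23/16,S:5/16):91/32,U:91/32)
total length: 1253/16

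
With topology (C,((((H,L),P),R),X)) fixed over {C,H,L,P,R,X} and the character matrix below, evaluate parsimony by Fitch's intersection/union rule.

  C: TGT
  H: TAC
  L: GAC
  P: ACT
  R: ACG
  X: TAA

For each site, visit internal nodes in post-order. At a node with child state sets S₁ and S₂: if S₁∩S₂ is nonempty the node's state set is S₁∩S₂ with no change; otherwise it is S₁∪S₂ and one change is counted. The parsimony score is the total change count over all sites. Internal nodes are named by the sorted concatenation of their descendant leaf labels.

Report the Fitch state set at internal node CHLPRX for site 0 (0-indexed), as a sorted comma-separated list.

[col 0] HL: children H:{T}, L:{G} ∪→ {G,T}; cost 1
[col 0] HLP: children HL:{G,T}, P:{A} ∪→ {A,G,T}; cost 1
[col 0] HLPR: children HLP:{A,G,T}, R:{A} ∩→ {A}; cost 0
[col 0] HLPRX: children HLPR:{A}, X:{T} ∪→ {A,T}; cost 1
[col 0] CHLPRX: children C:{T}, HLPRX:{A,T} ∩→ {T}; cost 0
[col 1] HL: children H:{A}, L:{A} ∩→ {A}; cost 0
[col 1] HLP: children HL:{A}, P:{C} ∪→ {A,C}; cost 1
[col 1] HLPR: children HLP:{A,C}, R:{C} ∩→ {C}; cost 0
[col 1] HLPRX: children HLPR:{C}, X:{A} ∪→ {A,C}; cost 1
[col 1] CHLPRX: children C:{G}, HLPRX:{A,C} ∪→ {A,C,G}; cost 1
[col 2] HL: children H:{C}, L:{C} ∩→ {C}; cost 0
[col 2] HLP: children HL:{C}, P:{T} ∪→ {C,T}; cost 1
[col 2] HLPR: children HLP:{C,T}, R:{G} ∪→ {C,G,T}; cost 1
[col 2] HLPRX: children HLPR:{C,G,T}, X:{A} ∪→ {A,C,G,T}; cost 1
[col 2] CHLPRX: children C:{T}, HLPRX:{A,C,G,T} ∩→ {T}; cost 0
per-site changes: [3, 3, 3]; total = 9

T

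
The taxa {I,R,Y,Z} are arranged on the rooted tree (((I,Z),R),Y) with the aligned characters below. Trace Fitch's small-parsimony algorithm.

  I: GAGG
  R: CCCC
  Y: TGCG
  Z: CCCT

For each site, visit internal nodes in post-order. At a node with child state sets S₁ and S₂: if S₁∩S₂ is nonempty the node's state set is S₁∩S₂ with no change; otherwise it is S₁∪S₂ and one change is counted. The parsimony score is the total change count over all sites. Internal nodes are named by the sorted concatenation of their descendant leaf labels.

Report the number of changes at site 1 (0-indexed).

2

IZ@0: {G} ∪ {C} = {C,G} (union, +1)
IRZ@0: {C,G} ∩ {C} = {C} (intersection, +0)
IRYZ@0: {C} ∪ {T} = {C,T} (union, +1)
IZ@1: {A} ∪ {C} = {A,C} (union, +1)
IRZ@1: {A,C} ∩ {C} = {C} (intersection, +0)
IRYZ@1: {C} ∪ {G} = {C,G} (union, +1)
IZ@2: {G} ∪ {C} = {C,G} (union, +1)
IRZ@2: {C,G} ∩ {C} = {C} (intersection, +0)
IRYZ@2: {C} ∩ {C} = {C} (intersection, +0)
IZ@3: {G} ∪ {T} = {G,T} (union, +1)
IRZ@3: {G,T} ∪ {C} = {C,G,T} (union, +1)
IRYZ@3: {C,G,T} ∩ {G} = {G} (intersection, +0)
per-site changes: [2, 2, 1, 2]; total = 7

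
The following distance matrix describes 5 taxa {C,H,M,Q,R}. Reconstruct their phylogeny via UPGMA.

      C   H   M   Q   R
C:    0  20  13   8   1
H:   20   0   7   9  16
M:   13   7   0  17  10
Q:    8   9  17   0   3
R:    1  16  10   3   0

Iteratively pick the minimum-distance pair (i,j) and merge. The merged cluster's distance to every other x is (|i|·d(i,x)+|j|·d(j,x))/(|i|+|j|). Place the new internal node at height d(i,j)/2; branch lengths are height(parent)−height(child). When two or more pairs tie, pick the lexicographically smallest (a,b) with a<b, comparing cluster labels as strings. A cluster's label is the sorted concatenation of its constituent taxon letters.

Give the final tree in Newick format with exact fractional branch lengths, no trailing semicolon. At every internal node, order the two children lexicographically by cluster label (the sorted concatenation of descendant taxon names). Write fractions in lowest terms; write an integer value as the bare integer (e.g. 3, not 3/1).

(((C:1/2,R:1/2):9/4,Q:11/4):13/3,(H:7/2,M:7/2):43/12)

1. join C+R (d=1) ⇒ CR; edges |C|=1/2, |R|=1/2
  updated: d(CR,H)=18, d(CR,M)=23/2, d(CR,Q)=11/2
2. join CR+Q (d=11/2) ⇒ CQR; edges |CR|=9/4, |Q|=11/4
  updated: d(CQR,H)=15, d(CQR,M)=40/3
3. join H+M (d=7) ⇒ HM; edges |H|=7/2, |M|=7/2
  updated: d(CQR,HM)=85/6
4. join CQR+HM (d=85/6) ⇒ CHMQR; edges |CQR|=13/3, |HM|=43/12
final tree: (((C:1/2,R:1/2):9/4,Q:11/4):13/3,(H:7/2,M:7/2):43/12)
total length: 251/12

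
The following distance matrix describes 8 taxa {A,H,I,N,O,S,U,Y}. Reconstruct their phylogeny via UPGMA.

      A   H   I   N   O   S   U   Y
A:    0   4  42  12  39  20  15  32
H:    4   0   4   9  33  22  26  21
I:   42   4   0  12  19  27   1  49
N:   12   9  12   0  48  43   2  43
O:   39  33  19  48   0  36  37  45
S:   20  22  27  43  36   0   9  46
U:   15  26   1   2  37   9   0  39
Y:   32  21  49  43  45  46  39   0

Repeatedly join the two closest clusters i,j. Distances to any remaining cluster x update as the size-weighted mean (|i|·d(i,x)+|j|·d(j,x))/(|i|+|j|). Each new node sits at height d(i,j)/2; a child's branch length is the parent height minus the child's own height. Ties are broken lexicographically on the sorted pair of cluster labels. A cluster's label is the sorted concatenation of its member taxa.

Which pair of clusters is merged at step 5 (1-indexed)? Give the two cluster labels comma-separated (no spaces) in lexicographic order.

iteration 1: select I,U (d=1); attach at lengths (1/2, 1/2); label the merged cluster IU
  updated: d(A,IU)=57/2, d(H,IU)=15, d(IU,N)=7, d(IU,O)=28, d(IU,S)=18, d(IU,Y)=44
iteration 2: select A,H (d=4); attach at lengths (2, 2); label the merged cluster AH
  updated: d(AH,IU)=87/4, d(AH,N)=21/2, d(AH,O)=36, d(AH,S)=21, d(AH,Y)=53/2
iteration 3: select IU,N (d=7); attach at lengths (3, 7/2); label the merged cluster INU
  updated: d(AH,INU)=18, d(INU,O)=104/3, d(INU,S)=79/3, d(INU,Y)=131/3
iteration 4: select AH,INU (d=18); attach at lengths (7, 11/2); label the merged cluster AHINU
  updated: d(AHINU,O)=176/5, d(AHINU,S)=121/5, d(AHINU,Y)=184/5
iteration 5: select AHINU,S (d=121/5); attach at lengths (31/10, 121/10); label the merged cluster AHINSU
  updated: d(AHINSU,O)=106/3, d(AHINSU,Y)=115/3
iteration 6: select AHINSU,O (d=106/3); attach at lengths (167/30, 53/3); label the merged cluster AHINOSU
  updated: d(AHINOSU,Y)=275/7
iteration 7: select AHINOSU,Y (d=275/7); attach at lengths (83/42, 275/14); label the merged cluster AHINOSUY
final tree: (((((A:2,H:2):7,((I:1/2,U:1/2):3,N:7/2):11/2):31/10,S:121/10):167/30,O:53/3):83/42,Y:275/14)
total length: 17651/210

AHINU,S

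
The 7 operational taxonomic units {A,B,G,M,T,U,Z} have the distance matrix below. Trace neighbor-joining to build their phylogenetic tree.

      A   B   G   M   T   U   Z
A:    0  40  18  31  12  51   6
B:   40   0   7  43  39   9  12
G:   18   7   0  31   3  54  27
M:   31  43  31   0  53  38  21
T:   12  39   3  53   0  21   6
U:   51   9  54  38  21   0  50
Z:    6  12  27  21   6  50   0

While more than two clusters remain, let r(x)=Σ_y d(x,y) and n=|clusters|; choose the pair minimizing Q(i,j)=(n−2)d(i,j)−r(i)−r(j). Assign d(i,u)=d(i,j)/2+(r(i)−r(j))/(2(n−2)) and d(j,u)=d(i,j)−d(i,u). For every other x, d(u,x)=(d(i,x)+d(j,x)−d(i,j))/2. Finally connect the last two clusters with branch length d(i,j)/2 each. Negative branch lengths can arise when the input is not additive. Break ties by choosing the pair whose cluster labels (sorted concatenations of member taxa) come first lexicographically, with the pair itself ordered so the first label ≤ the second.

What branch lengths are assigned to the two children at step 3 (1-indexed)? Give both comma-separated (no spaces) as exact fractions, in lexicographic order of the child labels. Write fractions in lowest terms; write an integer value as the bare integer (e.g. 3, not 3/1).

step 1: merge (B,U) at d=9, Q=-328; branch lengths B→-14/5, U→59/5; new cluster BU
  updated: d(A,BU)=41, d(BU,G)=26, d(BU,M)=36, d(BU,T)=51/2, d(BU,Z)=53/2
step 2: merge (G,T) at d=3, Q=-385/2; branch lengths G→35/16, T→13/16; new cluster GT
  updated: d(A,GT)=27/2, d(BU,GT)=97/4, d(GT,M)=81/2, d(GT,Z)=15
step 3: merge (BU,GT) at d=97/4, Q=-593/4; branch lengths BU→143/8, GT→51/8; new cluster BGTU
  updated: d(A,BGTU)=121/8, d(BGTU,M)=209/8, d(BGTU,Z)=69/8
step 4: merge (A,Z) at d=6, Q=-303/4; branch lengths A→57/8, Z→-9/8; new cluster AZ
  updated: d(AZ,BGTU)=71/8, d(AZ,M)=23
step 5: merge (AZ,BGTU) at d=71/8, Q=-58; branch lengths AZ→23/8, BGTU→6; new cluster ABGTUZ
  updated: d(ABGTUZ,M)=161/8
step 6: merge (ABGTUZ,M) at d=161/8; branch lengths ABGTUZ→161/16, M→161/16; new cluster ABGMTUZ
final tree: (((A:57/8,Z:-9/8):23/8,((B:-14/5,U:59/5):143/8,(G:35/16,T:13/16):51/8):6):161/16,M:161/16)
total length: 285/4

143/8,51/8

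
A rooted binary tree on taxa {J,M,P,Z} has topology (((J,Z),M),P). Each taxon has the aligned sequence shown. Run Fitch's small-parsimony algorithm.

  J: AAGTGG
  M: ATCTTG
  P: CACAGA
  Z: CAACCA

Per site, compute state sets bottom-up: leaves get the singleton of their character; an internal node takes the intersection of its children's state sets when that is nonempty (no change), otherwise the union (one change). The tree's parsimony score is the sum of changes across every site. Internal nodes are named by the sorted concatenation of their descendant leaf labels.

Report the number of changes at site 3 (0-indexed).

2

site 0, node JZ: J={A} ∪ Z={C} → {A,C} (+1)
site 0, node JMZ: JZ={A,C} ∩ M={A} → {A} (+0)
site 0, node JMPZ: JMZ={A} ∪ P={C} → {A,C} (+1)
site 1, node JZ: J={A} ∩ Z={A} → {A} (+0)
site 1, node JMZ: JZ={A} ∪ M={T} → {A,T} (+1)
site 1, node JMPZ: JMZ={A,T} ∩ P={A} → {A} (+0)
site 2, node JZ: J={G} ∪ Z={A} → {A,G} (+1)
site 2, node JMZ: JZ={A,G} ∪ M={C} → {A,C,G} (+1)
site 2, node JMPZ: JMZ={A,C,G} ∩ P={C} → {C} (+0)
site 3, node JZ: J={T} ∪ Z={C} → {C,T} (+1)
site 3, node JMZ: JZ={C,T} ∩ M={T} → {T} (+0)
site 3, node JMPZ: JMZ={T} ∪ P={A} → {A,T} (+1)
site 4, node JZ: J={G} ∪ Z={C} → {C,G} (+1)
site 4, node JMZ: JZ={C,G} ∪ M={T} → {C,G,T} (+1)
site 4, node JMPZ: JMZ={C,G,T} ∩ P={G} → {G} (+0)
site 5, node JZ: J={G} ∪ Z={A} → {A,G} (+1)
site 5, node JMZ: JZ={A,G} ∩ M={G} → {G} (+0)
site 5, node JMPZ: JMZ={G} ∪ P={A} → {A,G} (+1)
per-site changes: [2, 1, 2, 2, 2, 2]; total = 11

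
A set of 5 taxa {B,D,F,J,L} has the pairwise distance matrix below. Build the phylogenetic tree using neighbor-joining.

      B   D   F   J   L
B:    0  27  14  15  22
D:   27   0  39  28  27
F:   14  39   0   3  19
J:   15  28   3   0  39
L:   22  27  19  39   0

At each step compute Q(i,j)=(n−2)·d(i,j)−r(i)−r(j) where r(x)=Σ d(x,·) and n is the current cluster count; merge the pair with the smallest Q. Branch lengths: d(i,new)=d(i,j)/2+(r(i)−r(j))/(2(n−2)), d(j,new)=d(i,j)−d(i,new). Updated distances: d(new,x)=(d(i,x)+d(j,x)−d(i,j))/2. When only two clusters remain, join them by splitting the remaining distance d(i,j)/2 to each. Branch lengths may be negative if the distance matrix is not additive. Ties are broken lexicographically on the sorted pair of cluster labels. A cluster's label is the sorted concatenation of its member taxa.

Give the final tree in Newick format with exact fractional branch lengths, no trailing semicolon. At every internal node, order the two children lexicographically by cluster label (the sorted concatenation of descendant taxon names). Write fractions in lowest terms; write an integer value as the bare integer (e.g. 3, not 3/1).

(((B:31/8,(F:-1/6,J:19/6):73/8):57/8,D:127/8):89/16,L:89/16)

1. join F+J (d=3, Q=-151) ⇒ FJ; edges |F|=-1/6, |J|=19/6
  updated: d(B,FJ)=13, d(D,FJ)=32, d(FJ,L)=55/2
2. join B+FJ (d=13, Q=-217/2) ⇒ BFJ; edges |B|=31/8, |FJ|=73/8
  updated: d(BFJ,D)=23, d(BFJ,L)=73/4
3. join BFJ+D (d=23, Q=-273/4) ⇒ BDFJ; edges |BFJ|=57/8, |D|=127/8
  updated: d(BDFJ,L)=89/8
4. join BDFJ+L (d=89/8) ⇒ BDFJL; edges |BDFJ|=89/16, |L|=89/16
final tree: (((B:31/8,(F:-1/6,J:19/6):73/8):57/8,D:127/8):89/16,L:89/16)
total length: 401/8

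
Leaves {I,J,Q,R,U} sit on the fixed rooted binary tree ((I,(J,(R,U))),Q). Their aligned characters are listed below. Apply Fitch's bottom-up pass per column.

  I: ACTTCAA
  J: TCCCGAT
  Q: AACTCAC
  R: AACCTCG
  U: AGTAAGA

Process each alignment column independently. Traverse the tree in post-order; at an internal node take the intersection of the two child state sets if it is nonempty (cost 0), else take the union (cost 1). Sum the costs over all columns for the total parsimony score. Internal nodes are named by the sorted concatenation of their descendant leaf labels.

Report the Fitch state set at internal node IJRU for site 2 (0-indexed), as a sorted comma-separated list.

[col 0] RU: children R:{A}, U:{A} ∩→ {A}; cost 0
[col 0] JRU: children J:{T}, RU:{A} ∪→ {A,T}; cost 1
[col 0] IJRU: children I:{A}, JRU:{A,T} ∩→ {A}; cost 0
[col 0] IJQRU: children IJRU:{A}, Q:{A} ∩→ {A}; cost 0
[col 1] RU: children R:{A}, U:{G} ∪→ {A,G}; cost 1
[col 1] JRU: children J:{C}, RU:{A,G} ∪→ {A,C,G}; cost 1
[col 1] IJRU: children I:{C}, JRU:{A,C,G} ∩→ {C}; cost 0
[col 1] IJQRU: children IJRU:{C}, Q:{A} ∪→ {A,C}; cost 1
[col 2] RU: children R:{C}, U:{T} ∪→ {C,T}; cost 1
[col 2] JRU: children J:{C}, RU:{C,T} ∩→ {C}; cost 0
[col 2] IJRU: children I:{T}, JRU:{C} ∪→ {C,T}; cost 1
[col 2] IJQRU: children IJRU:{C,T}, Q:{C} ∩→ {C}; cost 0
[col 3] RU: children R:{C}, U:{A} ∪→ {A,C}; cost 1
[col 3] JRU: children J:{C}, RU:{A,C} ∩→ {C}; cost 0
[col 3] IJRU: children I:{T}, JRU:{C} ∪→ {C,T}; cost 1
[col 3] IJQRU: children IJRU:{C,T}, Q:{T} ∩→ {T}; cost 0
[col 4] RU: children R:{T}, U:{A} ∪→ {A,T}; cost 1
[col 4] JRU: children J:{G}, RU:{A,T} ∪→ {A,G,T}; cost 1
[col 4] IJRU: children I:{C}, JRU:{A,G,T} ∪→ {A,C,G,T}; cost 1
[col 4] IJQRU: children IJRU:{A,C,G,T}, Q:{C} ∩→ {C}; cost 0
[col 5] RU: children R:{C}, U:{G} ∪→ {C,G}; cost 1
[col 5] JRU: children J:{A}, RU:{C,G} ∪→ {A,C,G}; cost 1
[col 5] IJRU: children I:{A}, JRU:{A,C,G} ∩→ {A}; cost 0
[col 5] IJQRU: children IJRU:{A}, Q:{A} ∩→ {A}; cost 0
[col 6] RU: children R:{G}, U:{A} ∪→ {A,G}; cost 1
[col 6] JRU: children J:{T}, RU:{A,G} ∪→ {A,G,T}; cost 1
[col 6] IJRU: children I:{A}, JRU:{A,G,T} ∩→ {A}; cost 0
[col 6] IJQRU: children IJRU:{A}, Q:{C} ∪→ {A,C}; cost 1
per-site changes: [1, 3, 2, 2, 3, 2, 3]; total = 16

C,T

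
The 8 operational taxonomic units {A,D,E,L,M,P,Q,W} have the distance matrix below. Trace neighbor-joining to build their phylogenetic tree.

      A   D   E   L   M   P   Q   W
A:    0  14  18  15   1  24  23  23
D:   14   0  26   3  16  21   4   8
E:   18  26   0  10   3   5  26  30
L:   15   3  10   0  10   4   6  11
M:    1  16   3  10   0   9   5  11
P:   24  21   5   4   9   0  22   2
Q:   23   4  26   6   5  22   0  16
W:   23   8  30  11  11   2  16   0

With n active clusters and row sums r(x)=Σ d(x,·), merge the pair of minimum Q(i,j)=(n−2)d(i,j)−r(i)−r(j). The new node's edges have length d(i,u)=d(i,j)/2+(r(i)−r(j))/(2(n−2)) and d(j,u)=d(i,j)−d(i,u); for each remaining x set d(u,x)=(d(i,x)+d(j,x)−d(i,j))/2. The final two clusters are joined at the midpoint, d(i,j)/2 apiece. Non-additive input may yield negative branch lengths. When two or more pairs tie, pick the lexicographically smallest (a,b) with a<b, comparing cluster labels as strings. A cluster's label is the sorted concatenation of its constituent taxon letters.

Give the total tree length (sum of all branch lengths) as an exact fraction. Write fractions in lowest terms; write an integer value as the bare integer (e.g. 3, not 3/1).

67/2

1. join P+W (d=2, Q=-176) ⇒ PW; edges |P|=-1/6, |W|=13/6
  updated: d(A,PW)=45/2, d(D,PW)=27/2, d(E,PW)=33/2, d(L,PW)=13/2, d(M,PW)=9, d(PW,Q)=18
2. join D+Q (d=4, Q=-277/2) ⇒ DQ; edges |D|=29/20, |Q|=51/20
  updated: d(A,DQ)=33/2, d(DQ,E)=24, d(DQ,L)=5/2, d(DQ,M)=17/2, d(DQ,PW)=55/4
3. join A+M (d=1, Q=-201/2) ⇒ AM; edges |A|=91/16, |M|=-75/16
  updated: d(AM,DQ)=12, d(AM,E)=10, d(AM,L)=12, d(AM,PW)=61/4
4. join AM+E (d=10, Q=-319/4) ⇒ AEM; edges |AM|=25/8, |E|=55/8
  updated: d(AEM,DQ)=13, d(AEM,L)=6, d(AEM,PW)=87/8
5. join AEM+PW (d=87/8, Q=-157/4) ⇒ AEMPW; edges |AEM|=41/8, |PW|=23/4
  updated: d(AEMPW,DQ)=127/16, d(AEMPW,L)=13/16
6. join AEMPW+DQ (d=127/16, Q=-45/4) ⇒ ADEMPQW; edges |AEMPW|=25/8, |DQ|=77/16
  updated: d(ADEMPQW,L)=-37/16
7. join ADEMPQW+L (d=-37/16) ⇒ ADELMPQW; edges |ADEMPQW|=-37/32, |L|=-37/32
final tree: (((((A:91/16,M:-75/16):25/8,E:55/8):41/8,(P:-1/6,W:13/6):23/4):25/8,(D:29/20,Q:51/20):77/16):-37/32,L:-37/32)
total length: 67/2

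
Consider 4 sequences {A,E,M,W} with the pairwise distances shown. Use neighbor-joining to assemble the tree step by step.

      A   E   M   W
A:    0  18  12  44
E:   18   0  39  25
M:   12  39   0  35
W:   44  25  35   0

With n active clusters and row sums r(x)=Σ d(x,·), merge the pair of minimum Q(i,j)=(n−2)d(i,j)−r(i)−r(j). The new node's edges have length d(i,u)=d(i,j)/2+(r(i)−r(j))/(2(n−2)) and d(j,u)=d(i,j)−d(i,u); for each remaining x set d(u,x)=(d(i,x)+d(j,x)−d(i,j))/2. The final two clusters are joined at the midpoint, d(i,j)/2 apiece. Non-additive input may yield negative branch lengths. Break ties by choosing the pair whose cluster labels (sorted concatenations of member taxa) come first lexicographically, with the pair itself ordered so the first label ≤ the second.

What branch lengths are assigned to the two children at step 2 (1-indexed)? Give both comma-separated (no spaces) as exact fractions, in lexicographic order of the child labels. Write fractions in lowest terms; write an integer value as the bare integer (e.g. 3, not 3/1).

1. join A+M (d=12, Q=-136) ⇒ AM; edges |A|=3, |M|=9
  updated: d(AM,E)=45/2, d(AM,W)=67/2
2. join AM+E (d=45/2, Q=-81) ⇒ AEM; edges |AM|=31/2, |E|=7
  updated: d(AEM,W)=18
3. join AEM+W (d=18) ⇒ AEMW; edges |AEM|=9, |W|=9
final tree: (((A:3,M:9):31/2,E:7):9,W:9)
total length: 105/2

31/2,7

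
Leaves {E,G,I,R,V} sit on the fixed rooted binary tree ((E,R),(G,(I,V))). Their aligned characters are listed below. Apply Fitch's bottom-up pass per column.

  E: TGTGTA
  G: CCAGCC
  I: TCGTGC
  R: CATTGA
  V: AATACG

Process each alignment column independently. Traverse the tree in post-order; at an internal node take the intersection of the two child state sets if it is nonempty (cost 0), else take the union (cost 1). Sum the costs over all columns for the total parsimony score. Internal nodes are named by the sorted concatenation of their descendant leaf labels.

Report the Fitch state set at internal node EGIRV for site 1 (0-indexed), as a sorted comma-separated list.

[col 0] ER: children E:{T}, R:{C} ∪→ {C,T}; cost 1
[col 0] IV: children I:{T}, V:{A} ∪→ {A,T}; cost 1
[col 0] GIV: children G:{C}, IV:{A,T} ∪→ {A,C,T}; cost 1
[col 0] EGIRV: children ER:{C,T}, GIV:{A,C,T} ∩→ {C,T}; cost 0
[col 1] ER: children E:{G}, R:{A} ∪→ {A,G}; cost 1
[col 1] IV: children I:{C}, V:{A} ∪→ {A,C}; cost 1
[col 1] GIV: children G:{C}, IV:{A,C} ∩→ {C}; cost 0
[col 1] EGIRV: children ER:{A,G}, GIV:{C} ∪→ {A,C,G}; cost 1
[col 2] ER: children E:{T}, R:{T} ∩→ {T}; cost 0
[col 2] IV: children I:{G}, V:{T} ∪→ {G,T}; cost 1
[col 2] GIV: children G:{A}, IV:{G,T} ∪→ {A,G,T}; cost 1
[col 2] EGIRV: children ER:{T}, GIV:{A,G,T} ∩→ {T}; cost 0
[col 3] ER: children E:{G}, R:{T} ∪→ {G,T}; cost 1
[col 3] IV: children I:{T}, V:{A} ∪→ {A,T}; cost 1
[col 3] GIV: children G:{G}, IV:{A,T} ∪→ {A,G,T}; cost 1
[col 3] EGIRV: children ER:{G,T}, GIV:{A,G,T} ∩→ {G,T}; cost 0
[col 4] ER: children E:{T}, R:{G} ∪→ {G,T}; cost 1
[col 4] IV: children I:{G}, V:{C} ∪→ {C,G}; cost 1
[col 4] GIV: children G:{C}, IV:{C,G} ∩→ {C}; cost 0
[col 4] EGIRV: children ER:{G,T}, GIV:{C} ∪→ {C,G,T}; cost 1
[col 5] ER: children E:{A}, R:{A} ∩→ {A}; cost 0
[col 5] IV: children I:{C}, V:{G} ∪→ {C,G}; cost 1
[col 5] GIV: children G:{C}, IV:{C,G} ∩→ {C}; cost 0
[col 5] EGIRV: children ER:{A}, GIV:{C} ∪→ {A,C}; cost 1
per-site changes: [3, 3, 2, 3, 3, 2]; total = 16

A,C,G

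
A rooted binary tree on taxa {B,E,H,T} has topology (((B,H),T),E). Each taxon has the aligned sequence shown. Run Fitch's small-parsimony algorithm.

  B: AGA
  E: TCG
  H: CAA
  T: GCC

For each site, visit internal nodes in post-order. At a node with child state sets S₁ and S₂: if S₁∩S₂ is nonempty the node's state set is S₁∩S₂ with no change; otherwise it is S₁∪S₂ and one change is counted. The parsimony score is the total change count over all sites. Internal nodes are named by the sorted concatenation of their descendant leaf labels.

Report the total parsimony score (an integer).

7

[col 0] BH: children B:{A}, H:{C} ∪→ {A,C}; cost 1
[col 0] BHT: children BH:{A,C}, T:{G} ∪→ {A,C,G}; cost 1
[col 0] BEHT: children BHT:{A,C,G}, E:{T} ∪→ {A,C,G,T}; cost 1
[col 1] BH: children B:{G}, H:{A} ∪→ {A,G}; cost 1
[col 1] BHT: children BH:{A,G}, T:{C} ∪→ {A,C,G}; cost 1
[col 1] BEHT: children BHT:{A,C,G}, E:{C} ∩→ {C}; cost 0
[col 2] BH: children B:{A}, H:{A} ∩→ {A}; cost 0
[col 2] BHT: children BH:{A}, T:{C} ∪→ {A,C}; cost 1
[col 2] BEHT: children BHT:{A,C}, E:{G} ∪→ {A,C,G}; cost 1
per-site changes: [3, 2, 2]; total = 7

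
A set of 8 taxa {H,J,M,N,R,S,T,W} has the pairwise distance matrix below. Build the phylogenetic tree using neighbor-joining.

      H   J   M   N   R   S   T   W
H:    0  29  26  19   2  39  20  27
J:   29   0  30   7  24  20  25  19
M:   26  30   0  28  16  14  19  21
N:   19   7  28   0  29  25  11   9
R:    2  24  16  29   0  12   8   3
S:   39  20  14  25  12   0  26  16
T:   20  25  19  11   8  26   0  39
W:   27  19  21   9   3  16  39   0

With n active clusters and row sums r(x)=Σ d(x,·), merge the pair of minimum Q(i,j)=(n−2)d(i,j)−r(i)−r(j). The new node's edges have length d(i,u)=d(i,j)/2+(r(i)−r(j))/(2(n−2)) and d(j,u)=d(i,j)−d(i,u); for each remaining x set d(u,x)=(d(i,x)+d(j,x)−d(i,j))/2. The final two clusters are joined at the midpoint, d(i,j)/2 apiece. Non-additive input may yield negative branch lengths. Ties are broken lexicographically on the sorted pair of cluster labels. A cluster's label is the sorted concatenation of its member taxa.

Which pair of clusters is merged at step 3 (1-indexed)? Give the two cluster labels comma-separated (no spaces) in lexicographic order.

HR,T

iteration 1: select H,R (d=2, Q=-244); attach at lengths (20/3, -14/3); label the merged cluster HR
  updated: d(HR,J)=51/2, d(HR,M)=20, d(HR,N)=23, d(HR,S)=49/2, d(HR,T)=13, d(HR,W)=14
iteration 2: select J,N (d=7, Q=-389/2); attach at lengths (117/20, 23/20); label the merged cluster JN
  updated: d(HR,JN)=83/4, d(JN,M)=51/2, d(JN,S)=19, d(JN,T)=29/2, d(JN,W)=21/2
iteration 3: select HR,T (d=13, Q=-607/4); attach at lengths (131/32, 285/32); label the merged cluster HRT
  updated: d(HRT,JN)=89/8, d(HRT,M)=13, d(HRT,S)=75/4, d(HRT,W)=20
iteration 4: select JN,W (d=21/2, Q=-817/8); attach at lengths (241/48, 263/48); label the merged cluster JNW
  updated: d(HRT,JNW)=165/16, d(JNW,M)=18, d(JNW,S)=49/4
iteration 5: select HRT,JNW (d=165/16, Q=-62); attach at lengths (177/32, 153/32); label the merged cluster HJNRTW
  updated: d(HJNRTW,M)=331/32, d(HJNRTW,S)=331/32
iteration 6: select HJNRTW,M (d=331/32, Q=-555/16); attach at lengths (107/32, 7); label the merged cluster HJMNRTW
  updated: d(HJMNRTW,S)=7
iteration 7: select HJMNRTW,S (d=7); attach at lengths (7/2, 7/2); label the merged cluster HJMNRSTW
final tree: (((((H:20/3,R:-14/3):131/32,T:285/32):177/32,((J:117/20,N:23/20):241/48,W:263/48):153/32):107/32,M:7):7/2,S:7/2)
total length: 1925/32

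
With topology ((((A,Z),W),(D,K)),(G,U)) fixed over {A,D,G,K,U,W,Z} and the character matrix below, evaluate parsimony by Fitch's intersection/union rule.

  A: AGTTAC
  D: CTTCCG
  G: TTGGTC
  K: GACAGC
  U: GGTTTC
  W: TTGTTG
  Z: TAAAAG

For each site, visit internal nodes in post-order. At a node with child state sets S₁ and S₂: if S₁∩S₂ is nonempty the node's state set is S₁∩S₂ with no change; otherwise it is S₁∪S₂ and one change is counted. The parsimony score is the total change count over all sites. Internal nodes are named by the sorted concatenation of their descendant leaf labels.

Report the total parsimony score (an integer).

22

site 0, node AZ: A={A} ∪ Z={T} → {A,T} (+1)
site 0, node AWZ: AZ={A,T} ∩ W={T} → {T} (+0)
site 0, node DK: D={C} ∪ K={G} → {C,G} (+1)
site 0, node ADKWZ: AWZ={T} ∪ DK={C,G} → {C,G,T} (+1)
site 0, node GU: G={T} ∪ U={G} → {G,T} (+1)
site 0, node ADGKUWZ: ADKWZ={C,G,T} ∩ GU={G,T} → {G,T} (+0)
site 1, node AZ: A={G} ∪ Z={A} → {A,G} (+1)
site 1, node AWZ: AZ={A,G} ∪ W={T} → {A,G,T} (+1)
site 1, node DK: D={T} ∪ K={A} → {A,T} (+1)
site 1, node ADKWZ: AWZ={A,G,T} ∩ DK={A,T} → {A,T} (+0)
site 1, node GU: G={T} ∪ U={G} → {G,T} (+1)
site 1, node ADGKUWZ: ADKWZ={A,T} ∩ GU={G,T} → {T} (+0)
site 2, node AZ: A={T} ∪ Z={A} → {A,T} (+1)
site 2, node AWZ: AZ={A,T} ∪ W={G} → {A,G,T} (+1)
site 2, node DK: D={T} ∪ K={C} → {C,T} (+1)
site 2, node ADKWZ: AWZ={A,G,T} ∩ DK={C,T} → {T} (+0)
site 2, node GU: G={G} ∪ U={T} → {G,T} (+1)
site 2, node ADGKUWZ: ADKWZ={T} ∩ GU={G,T} → {T} (+0)
site 3, node AZ: A={T} ∪ Z={A} → {A,T} (+1)
site 3, node AWZ: AZ={A,T} ∩ W={T} → {T} (+0)
site 3, node DK: D={C} ∪ K={A} → {A,C} (+1)
site 3, node ADKWZ: AWZ={T} ∪ DK={A,C} → {A,C,T} (+1)
site 3, node GU: G={G} ∪ U={T} → {G,T} (+1)
site 3, node ADGKUWZ: ADKWZ={A,C,T} ∩ GU={G,T} → {T} (+0)
site 4, node AZ: A={A} ∩ Z={A} → {A} (+0)
site 4, node AWZ: AZ={A} ∪ W={T} → {A,T} (+1)
site 4, node DK: D={C} ∪ K={G} → {C,G} (+1)
site 4, node ADKWZ: AWZ={A,T} ∪ DK={C,G} → {A,C,G,T} (+1)
site 4, node GU: G={T} ∩ U={T} → {T} (+0)
site 4, node ADGKUWZ: ADKWZ={A,C,G,T} ∩ GU={T} → {T} (+0)
site 5, node AZ: A={C} ∪ Z={G} → {C,G} (+1)
site 5, node AWZ: AZ={C,G} ∩ W={G} → {G} (+0)
site 5, node DK: D={G} ∪ K={C} → {C,G} (+1)
site 5, node ADKWZ: AWZ={G} ∩ DK={C,G} → {G} (+0)
site 5, node GU: G={C} ∩ U={C} → {C} (+0)
site 5, node ADGKUWZ: ADKWZ={G} ∪ GU={C} → {C,G} (+1)
per-site changes: [4, 4, 4, 4, 3, 3]; total = 22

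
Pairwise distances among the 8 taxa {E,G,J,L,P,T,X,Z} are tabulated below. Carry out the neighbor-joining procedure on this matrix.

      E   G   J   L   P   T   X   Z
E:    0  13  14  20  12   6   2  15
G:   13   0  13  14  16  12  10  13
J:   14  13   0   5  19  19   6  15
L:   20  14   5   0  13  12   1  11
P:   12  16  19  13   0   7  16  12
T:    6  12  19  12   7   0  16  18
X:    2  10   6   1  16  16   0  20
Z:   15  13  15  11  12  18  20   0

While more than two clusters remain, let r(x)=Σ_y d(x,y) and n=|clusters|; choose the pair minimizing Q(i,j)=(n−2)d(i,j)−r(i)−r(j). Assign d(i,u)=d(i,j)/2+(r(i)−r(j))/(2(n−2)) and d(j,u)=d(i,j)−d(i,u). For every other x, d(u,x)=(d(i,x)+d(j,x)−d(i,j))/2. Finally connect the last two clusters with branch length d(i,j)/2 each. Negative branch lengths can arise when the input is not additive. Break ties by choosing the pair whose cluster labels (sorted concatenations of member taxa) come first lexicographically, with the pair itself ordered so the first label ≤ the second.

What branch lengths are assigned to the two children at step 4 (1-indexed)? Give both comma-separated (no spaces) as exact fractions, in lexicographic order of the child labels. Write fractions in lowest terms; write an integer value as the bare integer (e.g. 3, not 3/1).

4,11/4

1. join P+T (d=7, Q=-143) ⇒ PT; edges |P|=47/12, |T|=37/12
  updated: d(E,PT)=11/2, d(G,PT)=21/2, d(J,PT)=31/2, d(L,PT)=9, d(PT,X)=25/2, d(PT,Z)=23/2
2. join E+X (d=2, Q=-111) ⇒ EX; edges |E|=14/5, |X|=-4/5
  updated: d(EX,G)=21/2, d(EX,J)=9, d(EX,L)=19/2, d(EX,PT)=8, d(EX,Z)=33/2
3. join J+L (d=5, Q=-86) ⇒ JL; edges |J|=29/8, |L|=11/8
  updated: d(EX,JL)=27/4, d(G,JL)=11, d(JL,PT)=39/4, d(JL,Z)=21/2
4. join EX+JL (d=27/4, Q=-119/2) ⇒ EJLX; edges |EX|=4, |JL|=11/4
  updated: d(EJLX,G)=59/8, d(EJLX,PT)=11/2, d(EJLX,Z)=81/8
5. join EJLX+PT (d=11/2, Q=-79/2) ⇒ EJLPTX; edges |EJLX|=13/8, |PT|=31/8
  updated: d(EJLPTX,G)=99/16, d(EJLPTX,Z)=129/16
6. join EJLPTX+G (d=99/16, Q=-109/4) ⇒ EGJLPTX; edges |EJLPTX|=5/8, |G|=89/16
  updated: d(EGJLPTX,Z)=119/16
7. join EGJLPTX+Z (d=119/16) ⇒ EGJLPTXZ; edges |EGJLPTX|=119/32, |Z|=119/32
final tree: (((((E:14/5,X:-4/5):4,(J:29/8,L:11/8):11/4):13/8,(P:47/12,T:37/12):31/8):5/8,G:89/16):119/32,Z:119/32)
total length: 319/8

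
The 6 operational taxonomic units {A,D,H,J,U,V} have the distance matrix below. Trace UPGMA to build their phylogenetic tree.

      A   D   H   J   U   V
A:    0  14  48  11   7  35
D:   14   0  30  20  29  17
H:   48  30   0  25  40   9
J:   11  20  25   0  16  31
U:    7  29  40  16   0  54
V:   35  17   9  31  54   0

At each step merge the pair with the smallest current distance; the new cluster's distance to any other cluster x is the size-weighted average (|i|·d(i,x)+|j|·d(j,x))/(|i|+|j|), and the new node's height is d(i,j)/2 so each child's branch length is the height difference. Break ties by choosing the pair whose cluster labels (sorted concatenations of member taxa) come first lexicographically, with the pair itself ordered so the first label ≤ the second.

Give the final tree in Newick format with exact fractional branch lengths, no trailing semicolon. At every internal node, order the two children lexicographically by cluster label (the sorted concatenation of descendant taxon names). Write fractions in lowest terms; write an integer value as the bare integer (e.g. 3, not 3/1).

step 1: merge (A,U) at d=7; branch lengths A→7/2, U→7/2; new cluster AU
  updated: d(AU,D)=43/2, d(AU,H)=44, d(AU,J)=27/2, d(AU,V)=89/2
step 2: merge (H,V) at d=9; branch lengths H→9/2, V→9/2; new cluster HV
  updated: d(AU,HV)=177/4, d(D,HV)=47/2, d(HV,J)=28
step 3: merge (AU,J) at d=27/2; branch lengths AU→13/4, J→27/4; new cluster AJU
  updated: d(AJU,D)=21, d(AJU,HV)=233/6
step 4: merge (AJU,D) at d=21; branch lengths AJU→15/4, D→21/2; new cluster ADJU
  updated: d(ADJU,HV)=35
step 5: merge (ADJU,HV) at d=35; branch lengths ADJU→7, HV→13; new cluster ADHJUV
final tree: ((((A:7/2,U:7/2):13/4,J:27/4):15/4,D:21/2):7,(H:9/2,V:9/2):13)
total length: 241/4

((((A:7/2,U:7/2):13/4,J:27/4):15/4,D:21/2):7,(H:9/2,V:9/2):13)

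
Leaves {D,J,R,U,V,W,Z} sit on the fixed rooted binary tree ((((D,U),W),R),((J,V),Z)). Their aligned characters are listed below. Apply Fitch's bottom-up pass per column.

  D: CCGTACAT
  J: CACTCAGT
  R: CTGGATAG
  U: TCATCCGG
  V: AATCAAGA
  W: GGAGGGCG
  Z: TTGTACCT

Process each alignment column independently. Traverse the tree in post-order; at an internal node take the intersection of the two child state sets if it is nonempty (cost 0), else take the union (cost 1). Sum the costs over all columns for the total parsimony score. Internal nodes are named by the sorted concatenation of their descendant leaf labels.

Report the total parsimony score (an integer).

27

DU@0: {C} ∪ {T} = {C,T} (union, +1)
DUW@0: {C,T} ∪ {G} = {C,G,T} (union, +1)
DRUW@0: {C,G,T} ∩ {C} = {C} (intersection, +0)
JV@0: {C} ∪ {A} = {A,C} (union, +1)
JVZ@0: {A,C} ∪ {T} = {A,C,T} (union, +1)
DJRUVWZ@0: {C} ∩ {A,C,T} = {C} (intersection, +0)
DU@1: {C} ∩ {C} = {C} (intersection, +0)
DUW@1: {C} ∪ {G} = {C,G} (union, +1)
DRUW@1: {C,G} ∪ {T} = {C,G,T} (union, +1)
JV@1: {A} ∩ {A} = {A} (intersection, +0)
JVZ@1: {A} ∪ {T} = {A,T} (union, +1)
DJRUVWZ@1: {C,G,T} ∩ {A,T} = {T} (intersection, +0)
DU@2: {G} ∪ {A} = {A,G} (union, +1)
DUW@2: {A,G} ∩ {A} = {A} (intersection, +0)
DRUW@2: {A} ∪ {G} = {A,G} (union, +1)
JV@2: {C} ∪ {T} = {C,T} (union, +1)
JVZ@2: {C,T} ∪ {G} = {C,G,T} (union, +1)
DJRUVWZ@2: {A,G} ∩ {C,G,T} = {G} (intersection, +0)
DU@3: {T} ∩ {T} = {T} (intersection, +0)
DUW@3: {T} ∪ {G} = {G,T} (union, +1)
DRUW@3: {G,T} ∩ {G} = {G} (intersection, +0)
JV@3: {T} ∪ {C} = {C,T} (union, +1)
JVZ@3: {C,T} ∩ {T} = {T} (intersection, +0)
DJRUVWZ@3: {G} ∪ {T} = {G,T} (union, +1)
DU@4: {A} ∪ {C} = {A,C} (union, +1)
DUW@4: {A,C} ∪ {G} = {A,C,G} (union, +1)
DRUW@4: {A,C,G} ∩ {A} = {A} (intersection, +0)
JV@4: {C} ∪ {A} = {A,C} (union, +1)
JVZ@4: {A,C} ∩ {A} = {A} (intersection, +0)
DJRUVWZ@4: {A} ∩ {A} = {A} (intersection, +0)
DU@5: {C} ∩ {C} = {C} (intersection, +0)
DUW@5: {C} ∪ {G} = {C,G} (union, +1)
DRUW@5: {C,G} ∪ {T} = {C,G,T} (union, +1)
JV@5: {A} ∩ {A} = {A} (intersection, +0)
JVZ@5: {A} ∪ {C} = {A,C} (union, +1)
DJRUVWZ@5: {C,G,T} ∩ {A,C} = {C} (intersection, +0)
DU@6: {A} ∪ {G} = {A,G} (union, +1)
DUW@6: {A,G} ∪ {C} = {A,C,G} (union, +1)
DRUW@6: {A,C,G} ∩ {A} = {A} (intersection, +0)
JV@6: {G} ∩ {G} = {G} (intersection, +0)
JVZ@6: {G} ∪ {C} = {C,G} (union, +1)
DJRUVWZ@6: {A} ∪ {C,G} = {A,C,G} (union, +1)
DU@7: {T} ∪ {G} = {G,T} (union, +1)
DUW@7: {G,T} ∩ {G} = {G} (intersection, +0)
DRUW@7: {G} ∩ {G} = {G} (intersection, +0)
JV@7: {T} ∪ {A} = {A,T} (union, +1)
JVZ@7: {A,T} ∩ {T} = {T} (intersection, +0)
DJRUVWZ@7: {G} ∪ {T} = {G,T} (union, +1)
per-site changes: [4, 3, 4, 3, 3, 3, 4, 3]; total = 27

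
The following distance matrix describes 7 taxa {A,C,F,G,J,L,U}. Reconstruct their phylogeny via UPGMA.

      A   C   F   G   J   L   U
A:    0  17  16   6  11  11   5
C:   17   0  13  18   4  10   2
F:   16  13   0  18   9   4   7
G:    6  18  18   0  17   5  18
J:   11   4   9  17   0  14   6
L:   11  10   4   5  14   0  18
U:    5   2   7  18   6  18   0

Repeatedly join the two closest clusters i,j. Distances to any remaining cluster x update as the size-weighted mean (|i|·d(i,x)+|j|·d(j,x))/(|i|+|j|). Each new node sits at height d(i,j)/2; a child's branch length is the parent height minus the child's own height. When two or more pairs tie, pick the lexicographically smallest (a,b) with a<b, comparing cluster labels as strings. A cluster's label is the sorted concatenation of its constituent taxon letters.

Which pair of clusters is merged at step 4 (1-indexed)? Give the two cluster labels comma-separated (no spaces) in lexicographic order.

1. join C+U (d=2) ⇒ CU; edges |C|=1, |U|=1
  updated: d(A,CU)=11, d(CU,F)=10, d(CU,G)=18, d(CU,J)=5, d(CU,L)=14
2. join F+L (d=4) ⇒ FL; edges |F|=2, |L|=2
  updated: d(A,FL)=27/2, d(CU,FL)=12, d(FL,G)=23/2, d(FL,J)=23/2
3. join CU+J (d=5) ⇒ CJU; edges |CU|=3/2, |J|=5/2
  updated: d(A,CJU)=11, d(CJU,FL)=71/6, d(CJU,G)=53/3
4. join A+G (d=6) ⇒ AG; edges |A|=3, |G|=3
  updated: d(AG,CJU)=43/3, d(AG,FL)=25/2
5. join CJU+FL (d=71/6) ⇒ CFJLU; edges |CJU|=41/12, |FL|=47/12
  updated: d(AG,CFJLU)=68/5
6. join AG+CFJLU (d=68/5) ⇒ ACFGJLU; edges |AG|=19/5, |CFJLU|=53/60
final tree: ((A:3,G:3):19/5,(((C:1,U:1):3/2,J:5/2):41/12,(F:2,L:2):47/12):53/60)
total length: 1681/60

A,G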